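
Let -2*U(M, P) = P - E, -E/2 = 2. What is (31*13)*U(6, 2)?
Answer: -1209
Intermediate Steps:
E = -4 (E = -2*2 = -4)
U(M, P) = -2 - P/2 (U(M, P) = -(P - 1*(-4))/2 = -(P + 4)/2 = -(4 + P)/2 = -2 - P/2)
(31*13)*U(6, 2) = (31*13)*(-2 - ½*2) = 403*(-2 - 1) = 403*(-3) = -1209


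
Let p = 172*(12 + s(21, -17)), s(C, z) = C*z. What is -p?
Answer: 59340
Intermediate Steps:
p = -59340 (p = 172*(12 + 21*(-17)) = 172*(12 - 357) = 172*(-345) = -59340)
-p = -1*(-59340) = 59340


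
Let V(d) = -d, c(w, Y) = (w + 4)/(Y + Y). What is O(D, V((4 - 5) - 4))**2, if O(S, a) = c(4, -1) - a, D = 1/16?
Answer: 81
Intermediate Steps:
c(w, Y) = (4 + w)/(2*Y) (c(w, Y) = (4 + w)/((2*Y)) = (4 + w)*(1/(2*Y)) = (4 + w)/(2*Y))
D = 1/16 ≈ 0.062500
O(S, a) = -4 - a (O(S, a) = (1/2)*(4 + 4)/(-1) - a = (1/2)*(-1)*8 - a = -4 - a)
O(D, V((4 - 5) - 4))**2 = (-4 - (-1)*((4 - 5) - 4))**2 = (-4 - (-1)*(-1 - 4))**2 = (-4 - (-1)*(-5))**2 = (-4 - 1*5)**2 = (-4 - 5)**2 = (-9)**2 = 81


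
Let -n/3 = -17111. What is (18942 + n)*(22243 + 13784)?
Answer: 2531797425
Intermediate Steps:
n = 51333 (n = -3*(-17111) = 51333)
(18942 + n)*(22243 + 13784) = (18942 + 51333)*(22243 + 13784) = 70275*36027 = 2531797425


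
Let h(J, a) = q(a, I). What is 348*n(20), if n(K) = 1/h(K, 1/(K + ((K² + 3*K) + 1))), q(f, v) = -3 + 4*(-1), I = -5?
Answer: -348/7 ≈ -49.714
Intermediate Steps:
q(f, v) = -7 (q(f, v) = -3 - 4 = -7)
h(J, a) = -7
n(K) = -⅐ (n(K) = 1/(-7) = -⅐)
348*n(20) = 348*(-⅐) = -348/7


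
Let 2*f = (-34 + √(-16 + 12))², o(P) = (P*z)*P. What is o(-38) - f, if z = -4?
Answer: -6352 + 68*I ≈ -6352.0 + 68.0*I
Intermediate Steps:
o(P) = -4*P² (o(P) = (P*(-4))*P = (-4*P)*P = -4*P²)
f = (-34 + 2*I)²/2 (f = (-34 + √(-16 + 12))²/2 = (-34 + √(-4))²/2 = (-34 + 2*I)²/2 ≈ 576.0 - 68.0*I)
o(-38) - f = -4*(-38)² - (576 - 68*I) = -4*1444 + (-576 + 68*I) = -5776 + (-576 + 68*I) = -6352 + 68*I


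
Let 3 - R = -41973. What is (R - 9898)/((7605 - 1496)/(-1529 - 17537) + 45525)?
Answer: 611599148/867973541 ≈ 0.70463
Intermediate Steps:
R = 41976 (R = 3 - 1*(-41973) = 3 + 41973 = 41976)
(R - 9898)/((7605 - 1496)/(-1529 - 17537) + 45525) = (41976 - 9898)/((7605 - 1496)/(-1529 - 17537) + 45525) = 32078/(6109/(-19066) + 45525) = 32078/(6109*(-1/19066) + 45525) = 32078/(-6109/19066 + 45525) = 32078/(867973541/19066) = 32078*(19066/867973541) = 611599148/867973541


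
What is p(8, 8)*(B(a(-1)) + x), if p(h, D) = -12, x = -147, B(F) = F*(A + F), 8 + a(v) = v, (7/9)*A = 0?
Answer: 792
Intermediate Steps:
A = 0 (A = (9/7)*0 = 0)
a(v) = -8 + v
B(F) = F**2 (B(F) = F*(0 + F) = F*F = F**2)
p(8, 8)*(B(a(-1)) + x) = -12*((-8 - 1)**2 - 147) = -12*((-9)**2 - 147) = -12*(81 - 147) = -12*(-66) = 792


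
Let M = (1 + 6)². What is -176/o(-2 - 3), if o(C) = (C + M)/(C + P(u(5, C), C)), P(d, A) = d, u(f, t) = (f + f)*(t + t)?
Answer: 420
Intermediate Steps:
u(f, t) = 4*f*t (u(f, t) = (2*f)*(2*t) = 4*f*t)
M = 49 (M = 7² = 49)
o(C) = (49 + C)/(21*C) (o(C) = (C + 49)/(C + 4*5*C) = (49 + C)/(C + 20*C) = (49 + C)/((21*C)) = (49 + C)*(1/(21*C)) = (49 + C)/(21*C))
-176/o(-2 - 3) = -176*21*(-2 - 3)/(49 + (-2 - 3)) = -176*(-105/(49 - 5)) = -176/((1/21)*(-⅕)*44) = -176/(-44/105) = -176*(-105/44) = 420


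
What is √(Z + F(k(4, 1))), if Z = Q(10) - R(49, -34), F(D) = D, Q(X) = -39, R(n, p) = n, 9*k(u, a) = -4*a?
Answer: 2*I*√199/3 ≈ 9.4045*I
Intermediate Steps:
k(u, a) = -4*a/9 (k(u, a) = (-4*a)/9 = -4*a/9)
Z = -88 (Z = -39 - 1*49 = -39 - 49 = -88)
√(Z + F(k(4, 1))) = √(-88 - 4/9*1) = √(-88 - 4/9) = √(-796/9) = 2*I*√199/3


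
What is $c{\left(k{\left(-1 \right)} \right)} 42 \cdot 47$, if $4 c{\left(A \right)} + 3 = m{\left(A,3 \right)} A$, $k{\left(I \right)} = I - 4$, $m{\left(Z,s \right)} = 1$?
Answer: $-3948$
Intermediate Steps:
$k{\left(I \right)} = -4 + I$ ($k{\left(I \right)} = I - 4 = -4 + I$)
$c{\left(A \right)} = - \frac{3}{4} + \frac{A}{4}$ ($c{\left(A \right)} = - \frac{3}{4} + \frac{1 A}{4} = - \frac{3}{4} + \frac{A}{4}$)
$c{\left(k{\left(-1 \right)} \right)} 42 \cdot 47 = \left(- \frac{3}{4} + \frac{-4 - 1}{4}\right) 42 \cdot 47 = \left(- \frac{3}{4} + \frac{1}{4} \left(-5\right)\right) 42 \cdot 47 = \left(- \frac{3}{4} - \frac{5}{4}\right) 42 \cdot 47 = \left(-2\right) 42 \cdot 47 = \left(-84\right) 47 = -3948$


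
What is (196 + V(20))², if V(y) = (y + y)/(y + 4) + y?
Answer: 426409/9 ≈ 47379.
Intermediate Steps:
V(y) = y + 2*y/(4 + y) (V(y) = (2*y)/(4 + y) + y = 2*y/(4 + y) + y = y + 2*y/(4 + y))
(196 + V(20))² = (196 + 20*(6 + 20)/(4 + 20))² = (196 + 20*26/24)² = (196 + 20*(1/24)*26)² = (196 + 65/3)² = (653/3)² = 426409/9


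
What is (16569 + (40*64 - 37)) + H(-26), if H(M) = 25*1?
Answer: 19117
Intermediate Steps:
H(M) = 25
(16569 + (40*64 - 37)) + H(-26) = (16569 + (40*64 - 37)) + 25 = (16569 + (2560 - 37)) + 25 = (16569 + 2523) + 25 = 19092 + 25 = 19117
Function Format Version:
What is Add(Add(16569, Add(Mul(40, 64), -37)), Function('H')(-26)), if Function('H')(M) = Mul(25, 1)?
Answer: 19117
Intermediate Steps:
Function('H')(M) = 25
Add(Add(16569, Add(Mul(40, 64), -37)), Function('H')(-26)) = Add(Add(16569, Add(Mul(40, 64), -37)), 25) = Add(Add(16569, Add(2560, -37)), 25) = Add(Add(16569, 2523), 25) = Add(19092, 25) = 19117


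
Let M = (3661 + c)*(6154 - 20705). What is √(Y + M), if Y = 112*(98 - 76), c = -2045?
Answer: 4*I*√1469497 ≈ 4848.9*I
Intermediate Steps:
Y = 2464 (Y = 112*22 = 2464)
M = -23514416 (M = (3661 - 2045)*(6154 - 20705) = 1616*(-14551) = -23514416)
√(Y + M) = √(2464 - 23514416) = √(-23511952) = 4*I*√1469497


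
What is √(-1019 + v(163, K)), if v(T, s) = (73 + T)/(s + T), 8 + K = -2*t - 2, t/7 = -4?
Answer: I*√44461615/209 ≈ 31.904*I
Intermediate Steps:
t = -28 (t = 7*(-4) = -28)
K = 46 (K = -8 + (-2*(-28) - 2) = -8 + (56 - 2) = -8 + 54 = 46)
v(T, s) = (73 + T)/(T + s)
√(-1019 + v(163, K)) = √(-1019 + (73 + 163)/(163 + 46)) = √(-1019 + 236/209) = √(-212735/209) = I*√44461615/209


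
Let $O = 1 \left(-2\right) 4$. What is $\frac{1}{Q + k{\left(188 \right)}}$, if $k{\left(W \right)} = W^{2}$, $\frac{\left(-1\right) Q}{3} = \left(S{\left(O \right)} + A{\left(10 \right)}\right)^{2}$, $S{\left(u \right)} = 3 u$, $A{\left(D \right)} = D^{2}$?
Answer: $\frac{1}{18016} \approx 5.5506 \cdot 10^{-5}$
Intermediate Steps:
$O = -8$ ($O = \left(-2\right) 4 = -8$)
$Q = -17328$ ($Q = - 3 \left(3 \left(-8\right) + 10^{2}\right)^{2} = - 3 \left(-24 + 100\right)^{2} = - 3 \cdot 76^{2} = \left(-3\right) 5776 = -17328$)
$\frac{1}{Q + k{\left(188 \right)}} = \frac{1}{-17328 + 188^{2}} = \frac{1}{-17328 + 35344} = \frac{1}{18016}$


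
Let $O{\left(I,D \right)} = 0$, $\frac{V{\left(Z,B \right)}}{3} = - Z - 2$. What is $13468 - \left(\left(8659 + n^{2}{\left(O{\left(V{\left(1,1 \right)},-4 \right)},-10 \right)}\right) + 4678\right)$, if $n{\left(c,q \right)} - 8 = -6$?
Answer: $127$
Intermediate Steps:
$V{\left(Z,B \right)} = -6 - 3 Z$ ($V{\left(Z,B \right)} = 3 \left(- Z - 2\right) = 3 \left(-2 - Z\right) = -6 - 3 Z$)
$n{\left(c,q \right)} = 2$ ($n{\left(c,q \right)} = 8 - 6 = 2$)
$13468 - \left(\left(8659 + n^{2}{\left(O{\left(V{\left(1,1 \right)},-4 \right)},-10 \right)}\right) + 4678\right) = 13468 - \left(\left(8659 + 2^{2}\right) + 4678\right) = 13468 - \left(\left(8659 + 4\right) + 4678\right) = 13468 - \left(8663 + 4678\right) = 13468 - 13341 = 127$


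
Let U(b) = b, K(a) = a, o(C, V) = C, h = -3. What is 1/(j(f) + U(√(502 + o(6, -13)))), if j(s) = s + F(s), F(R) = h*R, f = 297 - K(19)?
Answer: -139/77157 - √127/154314 ≈ -0.0018746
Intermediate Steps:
f = 278 (f = 297 - 1*19 = 297 - 19 = 278)
F(R) = -3*R
j(s) = -2*s (j(s) = s - 3*s = -2*s)
1/(j(f) + U(√(502 + o(6, -13)))) = 1/(-2*278 + √(502 + 6)) = 1/(-556 + √508) = 1/(-556 + 2*√127)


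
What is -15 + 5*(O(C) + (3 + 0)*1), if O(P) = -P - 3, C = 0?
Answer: -15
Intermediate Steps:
O(P) = -3 - P
-15 + 5*(O(C) + (3 + 0)*1) = -15 + 5*((-3 - 1*0) + (3 + 0)*1) = -15 + 5*((-3 + 0) + 3*1) = -15 + 5*(-3 + 3) = -15 + 5*0 = -15 + 0 = -15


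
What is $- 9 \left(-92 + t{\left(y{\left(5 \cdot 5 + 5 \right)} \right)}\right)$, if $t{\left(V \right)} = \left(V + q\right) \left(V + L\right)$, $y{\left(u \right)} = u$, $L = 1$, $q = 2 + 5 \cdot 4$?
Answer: $-13680$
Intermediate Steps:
$q = 22$ ($q = 2 + 20 = 22$)
$t{\left(V \right)} = \left(1 + V\right) \left(22 + V\right)$ ($t{\left(V \right)} = \left(V + 22\right) \left(V + 1\right) = \left(22 + V\right) \left(1 + V\right) = \left(1 + V\right) \left(22 + V\right)$)
$- 9 \left(-92 + t{\left(y{\left(5 \cdot 5 + 5 \right)} \right)}\right) = - 9 \left(-92 + \left(22 + \left(5 \cdot 5 + 5\right)^{2} + 23 \left(5 \cdot 5 + 5\right)\right)\right) = - 9 \left(-92 + \left(22 + \left(25 + 5\right)^{2} + 23 \left(25 + 5\right)\right)\right) = - 9 \left(-92 + \left(22 + 30^{2} + 23 \cdot 30\right)\right) = - 9 \left(-92 + \left(22 + 900 + 690\right)\right) = - 9 \left(-92 + 1612\right) = \left(-9\right) 1520 = -13680$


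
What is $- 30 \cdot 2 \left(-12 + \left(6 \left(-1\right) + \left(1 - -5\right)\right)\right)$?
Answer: $720$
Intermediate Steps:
$- 30 \cdot 2 \left(-12 + \left(6 \left(-1\right) + \left(1 - -5\right)\right)\right) = - 30 \cdot 2 \left(-12 + \left(-6 + \left(1 + 5\right)\right)\right) = - 30 \cdot 2 \left(-12 + \left(-6 + 6\right)\right) = - 30 \cdot 2 \left(-12 + 0\right) = - 30 \cdot 2 \left(-12\right) = \left(-30\right) \left(-24\right) = 720$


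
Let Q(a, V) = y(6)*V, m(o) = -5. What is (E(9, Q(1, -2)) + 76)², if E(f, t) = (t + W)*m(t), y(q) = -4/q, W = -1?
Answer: 49729/9 ≈ 5525.4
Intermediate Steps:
Q(a, V) = -2*V/3 (Q(a, V) = (-4/6)*V = (-4*⅙)*V = -2*V/3)
E(f, t) = 5 - 5*t (E(f, t) = (t - 1)*(-5) = (-1 + t)*(-5) = 5 - 5*t)
(E(9, Q(1, -2)) + 76)² = ((5 - (-10)*(-2)/3) + 76)² = ((5 - 5*4/3) + 76)² = ((5 - 20/3) + 76)² = (-5/3 + 76)² = (223/3)² = 49729/9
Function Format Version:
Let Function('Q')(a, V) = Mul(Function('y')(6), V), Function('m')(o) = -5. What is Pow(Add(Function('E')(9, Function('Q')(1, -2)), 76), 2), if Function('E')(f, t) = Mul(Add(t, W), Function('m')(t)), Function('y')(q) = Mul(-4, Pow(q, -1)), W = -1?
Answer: Rational(49729, 9) ≈ 5525.4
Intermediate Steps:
Function('Q')(a, V) = Mul(Rational(-2, 3), V) (Function('Q')(a, V) = Mul(Mul(-4, Pow(6, -1)), V) = Mul(Mul(-4, Rational(1, 6)), V) = Mul(Rational(-2, 3), V))
Function('E')(f, t) = Add(5, Mul(-5, t)) (Function('E')(f, t) = Mul(Add(t, -1), -5) = Mul(Add(-1, t), -5) = Add(5, Mul(-5, t)))
Pow(Add(Function('E')(9, Function('Q')(1, -2)), 76), 2) = Pow(Add(Add(5, Mul(-5, Mul(Rational(-2, 3), -2))), 76), 2) = Pow(Add(Add(5, Mul(-5, Rational(4, 3))), 76), 2) = Pow(Add(Add(5, Rational(-20, 3)), 76), 2) = Pow(Add(Rational(-5, 3), 76), 2) = Pow(Rational(223, 3), 2) = Rational(49729, 9)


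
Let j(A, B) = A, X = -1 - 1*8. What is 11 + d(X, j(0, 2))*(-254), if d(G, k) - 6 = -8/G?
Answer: -15649/9 ≈ -1738.8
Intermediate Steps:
X = -9 (X = -1 - 8 = -9)
d(G, k) = 6 - 8/G
11 + d(X, j(0, 2))*(-254) = 11 + (6 - 8/(-9))*(-254) = 11 + (6 - 8*(-⅑))*(-254) = 11 + (6 + 8/9)*(-254) = 11 + (62/9)*(-254) = 11 - 15748/9 = -15649/9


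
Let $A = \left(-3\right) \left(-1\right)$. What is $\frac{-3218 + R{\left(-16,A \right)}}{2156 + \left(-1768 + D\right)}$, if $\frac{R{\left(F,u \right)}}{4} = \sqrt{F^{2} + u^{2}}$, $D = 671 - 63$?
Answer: $- \frac{1609}{498} + \frac{\sqrt{265}}{249} \approx -3.1655$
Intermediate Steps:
$A = 3$
$D = 608$
$R{\left(F,u \right)} = 4 \sqrt{F^{2} + u^{2}}$
$\frac{-3218 + R{\left(-16,A \right)}}{2156 + \left(-1768 + D\right)} = \frac{-3218 + 4 \sqrt{\left(-16\right)^{2} + 3^{2}}}{2156 + \left(-1768 + 608\right)} = \frac{-3218 + 4 \sqrt{256 + 9}}{2156 - 1160} = \frac{-3218 + 4 \sqrt{265}}{996} = \left(-3218 + 4 \sqrt{265}\right) \frac{1}{996} = - \frac{1609}{498} + \frac{\sqrt{265}}{249}$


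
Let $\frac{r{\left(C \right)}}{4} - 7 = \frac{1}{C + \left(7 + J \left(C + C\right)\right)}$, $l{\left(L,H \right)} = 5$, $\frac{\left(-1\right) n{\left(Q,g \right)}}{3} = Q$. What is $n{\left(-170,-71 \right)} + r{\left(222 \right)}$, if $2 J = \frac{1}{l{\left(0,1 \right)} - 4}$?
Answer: $\frac{242642}{451} \approx 538.01$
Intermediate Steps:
$n{\left(Q,g \right)} = - 3 Q$
$J = \frac{1}{2}$ ($J = \frac{1}{2 \left(5 - 4\right)} = \frac{1}{2 \cdot 1} = \frac{1}{2} \cdot 1 = \frac{1}{2} \approx 0.5$)
$r{\left(C \right)} = 28 + \frac{4}{7 + 2 C}$ ($r{\left(C \right)} = 28 + \frac{4}{C + \left(7 + \frac{C + C}{2}\right)} = 28 + \frac{4}{C + \left(7 + \frac{2 C}{2}\right)} = 28 + \frac{4}{C + \left(7 + C\right)} = 28 + \frac{4}{7 + 2 C}$)
$n{\left(-170,-71 \right)} + r{\left(222 \right)} = \left(-3\right) \left(-170\right) + \frac{8 \left(25 + 7 \cdot 222\right)}{7 + 2 \cdot 222} = 510 + \frac{8 \left(25 + 1554\right)}{7 + 444} = 510 + 8 \cdot \frac{1}{451} \cdot 1579 = 510 + \frac{12632}{451} = \frac{242642}{451}$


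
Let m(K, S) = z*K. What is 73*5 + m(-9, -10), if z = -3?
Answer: 392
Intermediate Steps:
m(K, S) = -3*K
73*5 + m(-9, -10) = 73*5 - 3*(-9) = 365 + 27 = 392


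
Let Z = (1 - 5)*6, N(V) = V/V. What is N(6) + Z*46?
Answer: -1103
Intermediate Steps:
N(V) = 1
Z = -24 (Z = -4*6 = -24)
N(6) + Z*46 = 1 - 24*46 = 1 - 1104 = -1103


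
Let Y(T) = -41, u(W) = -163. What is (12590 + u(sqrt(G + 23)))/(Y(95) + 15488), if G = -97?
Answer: 12427/15447 ≈ 0.80449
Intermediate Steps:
(12590 + u(sqrt(G + 23)))/(Y(95) + 15488) = (12590 - 163)/(-41 + 15488) = 12427/15447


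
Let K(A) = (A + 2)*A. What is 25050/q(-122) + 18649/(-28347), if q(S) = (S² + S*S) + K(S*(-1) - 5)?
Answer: -104701109/1238508777 ≈ -0.084538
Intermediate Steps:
K(A) = A*(2 + A) (K(A) = (2 + A)*A = A*(2 + A))
q(S) = 2*S² + (-5 - S)*(-3 - S) (q(S) = (S² + S*S) + (S*(-1) - 5)*(2 + (S*(-1) - 5)) = (S² + S²) + (-S - 5)*(2 + (-S - 5)) = 2*S² + (-5 - S)*(2 + (-5 - S)) = 2*S² + (-5 - S)*(-3 - S))
25050/q(-122) + 18649/(-28347) = 25050/(15 + 3*(-122)² + 8*(-122)) + 18649/(-28347) = 25050/(15 + 3*14884 - 976) + 18649*(-1/28347) = 25050/(15 + 44652 - 976) - 18649/28347 = 25050/43691 - 18649/28347 = -104701109/1238508777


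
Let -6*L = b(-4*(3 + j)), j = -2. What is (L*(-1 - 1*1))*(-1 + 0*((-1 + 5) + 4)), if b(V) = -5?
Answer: 5/3 ≈ 1.6667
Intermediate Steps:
L = 5/6 (L = -1/6*(-5) = 5/6 ≈ 0.83333)
(L*(-1 - 1*1))*(-1 + 0*((-1 + 5) + 4)) = (5*(-1 - 1*1)/6)*(-1 + 0*((-1 + 5) + 4)) = (5*(-1 - 1)/6)*(-1 + 0*(4 + 4)) = ((5/6)*(-2))*(-1 + 0*8) = -5*(-1 + 0)/3 = -5/3*(-1) = 5/3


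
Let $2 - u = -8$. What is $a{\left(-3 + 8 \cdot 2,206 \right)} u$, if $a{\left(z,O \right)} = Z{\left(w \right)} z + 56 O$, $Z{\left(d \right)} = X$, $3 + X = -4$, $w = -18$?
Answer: $114450$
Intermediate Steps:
$X = -7$ ($X = -3 - 4 = -7$)
$Z{\left(d \right)} = -7$
$u = 10$ ($u = 2 - -8 = 2 + 8 = 10$)
$a{\left(z,O \right)} = - 7 z + 56 O$
$a{\left(-3 + 8 \cdot 2,206 \right)} u = \left(- 7 \left(-3 + 8 \cdot 2\right) + 56 \cdot 206\right) 10 = \left(- 7 \left(-3 + 16\right) + 11536\right) 10 = \left(\left(-7\right) 13 + 11536\right) 10 = \left(-91 + 11536\right) 10 = 11445 \cdot 10 = 114450$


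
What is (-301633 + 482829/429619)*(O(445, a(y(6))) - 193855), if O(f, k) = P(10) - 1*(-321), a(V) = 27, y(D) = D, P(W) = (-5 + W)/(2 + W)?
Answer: 150476369119855097/2577714 ≈ 5.8376e+10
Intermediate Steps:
P(W) = (-5 + W)/(2 + W)
O(f, k) = 3857/12 (O(f, k) = (-5 + 10)/(2 + 10) - 1*(-321) = 5/12 + 321 = 3857/12)
(-301633 + 482829/429619)*(O(445, a(y(6))) - 193855) = (-301633 + 482829/429619)*(3857/12 - 193855) = (-301633 + 482829*(1/429619))*(-2322403/12) = (-301633 + 482829/429619)*(-2322403/12) = -129586784998/429619*(-2322403/12) = 150476369119855097/2577714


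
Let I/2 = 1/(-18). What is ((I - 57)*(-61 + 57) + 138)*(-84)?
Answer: -92344/3 ≈ -30781.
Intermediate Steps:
I = -1/9 (I = 2/(-18) = 2*(-1/18) = -1/9 ≈ -0.11111)
((I - 57)*(-61 + 57) + 138)*(-84) = ((-1/9 - 57)*(-61 + 57) + 138)*(-84) = (-514/9*(-4) + 138)*(-84) = (2056/9 + 138)*(-84) = (3298/9)*(-84) = -92344/3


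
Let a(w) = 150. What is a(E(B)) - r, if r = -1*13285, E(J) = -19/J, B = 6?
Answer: 13435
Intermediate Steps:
r = -13285
a(E(B)) - r = 150 - 1*(-13285) = 150 + 13285 = 13435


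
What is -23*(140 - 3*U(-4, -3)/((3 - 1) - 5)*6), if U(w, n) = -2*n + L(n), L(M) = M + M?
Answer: -3220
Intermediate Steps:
L(M) = 2*M
U(w, n) = 0 (U(w, n) = -2*n + 2*n = 0)
-23*(140 - 3*U(-4, -3)/((3 - 1) - 5)*6) = -23*(140 - 0/((3 - 1) - 5)*6) = -23*(140 - 0/(2 - 5)*6) = -23*(140 - 0/(-3)*6) = -23*(140 - 0*(-1)/3*6) = -23*(140 - 3*0*6) = -23*(140 + 0*6) = -23*(140 + 0) = -23*140 = -3220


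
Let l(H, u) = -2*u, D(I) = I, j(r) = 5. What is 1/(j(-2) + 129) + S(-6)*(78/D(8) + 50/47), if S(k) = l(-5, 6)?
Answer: -817219/6298 ≈ -129.76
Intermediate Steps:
S(k) = -12 (S(k) = -2*6 = -12)
1/(j(-2) + 129) + S(-6)*(78/D(8) + 50/47) = 1/(5 + 129) - 12*(78/8 + 50/47) = 1/134 - 12*(78*(⅛) + 50*(1/47)) = 1/134 - 12*(39/4 + 50/47) = 1/134 - 12*2033/188 = 1/134 - 6099/47 = -817219/6298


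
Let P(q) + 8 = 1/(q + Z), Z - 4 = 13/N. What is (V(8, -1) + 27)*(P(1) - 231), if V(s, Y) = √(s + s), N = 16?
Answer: -22211/3 ≈ -7403.7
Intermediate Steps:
V(s, Y) = √2*√s (V(s, Y) = √(2*s) = √2*√s)
Z = 77/16 (Z = 4 + 13/16 = 77/16 ≈ 4.8125)
P(q) = -8 + 1/(77/16 + q) (P(q) = -8 + 1/(q + 77/16) = -8 + 1/(77/16 + q))
(V(8, -1) + 27)*(P(1) - 231) = (√2*√8 + 27)*(8*(-75 - 16*1)/(77 + 16*1) - 231) = (√2*(2*√2) + 27)*(8*(-75 - 16)/(77 + 16) - 231) = (4 + 27)*(8*(-91)/93 - 231) = 31*(8*(1/93)*(-91) - 231) = 31*(-728/93 - 231) = 31*(-22211/93) = -22211/3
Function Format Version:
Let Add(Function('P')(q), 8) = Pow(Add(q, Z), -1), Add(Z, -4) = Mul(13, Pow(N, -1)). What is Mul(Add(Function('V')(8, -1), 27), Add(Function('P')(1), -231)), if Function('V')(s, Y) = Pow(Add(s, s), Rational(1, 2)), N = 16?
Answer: Rational(-22211, 3) ≈ -7403.7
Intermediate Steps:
Function('V')(s, Y) = Mul(Pow(2, Rational(1, 2)), Pow(s, Rational(1, 2))) (Function('V')(s, Y) = Pow(Mul(2, s), Rational(1, 2)) = Mul(Pow(2, Rational(1, 2)), Pow(s, Rational(1, 2))))
Z = Rational(77, 16) (Z = Add(4, Mul(13, Pow(16, -1))) = Add(4, Mul(13, Rational(1, 16))) = Add(4, Rational(13, 16)) = Rational(77, 16) ≈ 4.8125)
Function('P')(q) = Add(-8, Pow(Add(Rational(77, 16), q), -1)) (Function('P')(q) = Add(-8, Pow(Add(q, Rational(77, 16)), -1)) = Add(-8, Pow(Add(Rational(77, 16), q), -1)))
Mul(Add(Function('V')(8, -1), 27), Add(Function('P')(1), -231)) = Mul(Add(Mul(Pow(2, Rational(1, 2)), Pow(8, Rational(1, 2))), 27), Add(Mul(8, Pow(Add(77, Mul(16, 1)), -1), Add(-75, Mul(-16, 1))), -231)) = Mul(Add(Mul(Pow(2, Rational(1, 2)), Mul(2, Pow(2, Rational(1, 2)))), 27), Add(Mul(8, Pow(Add(77, 16), -1), Add(-75, -16)), -231)) = Mul(Add(4, 27), Add(Mul(8, Pow(93, -1), -91), -231)) = Mul(31, Add(Mul(8, Rational(1, 93), -91), -231)) = Mul(31, Add(Rational(-728, 93), -231)) = Mul(31, Rational(-22211, 93)) = Rational(-22211, 3)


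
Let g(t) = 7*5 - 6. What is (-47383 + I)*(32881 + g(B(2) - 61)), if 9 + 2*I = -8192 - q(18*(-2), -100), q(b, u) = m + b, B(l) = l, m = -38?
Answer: -1693104315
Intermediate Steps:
q(b, u) = -38 + b
g(t) = 29 (g(t) = 35 - 6 = 29)
I = -8127/2 (I = -9/2 + (-8192 - (-38 + 18*(-2)))/2 = -9/2 + (-8192 - (-38 - 36))/2 = -9/2 + (-8192 - 1*(-74))/2 = -9/2 + (-8192 + 74)/2 = -9/2 + (½)*(-8118) = -9/2 - 4059 = -8127/2 ≈ -4063.5)
(-47383 + I)*(32881 + g(B(2) - 61)) = (-47383 - 8127/2)*(32881 + 29) = -102893/2*32910 = -1693104315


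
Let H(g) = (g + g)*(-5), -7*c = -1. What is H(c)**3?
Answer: -1000/343 ≈ -2.9155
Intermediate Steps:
c = 1/7 (c = -1/7*(-1) = 1/7 ≈ 0.14286)
H(g) = -10*g (H(g) = (2*g)*(-5) = -10*g)
H(c)**3 = (-10*1/7)**3 = (-10/7)**3 = -1000/343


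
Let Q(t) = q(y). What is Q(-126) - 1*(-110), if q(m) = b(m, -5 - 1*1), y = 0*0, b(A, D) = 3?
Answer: 113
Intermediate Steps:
y = 0
q(m) = 3
Q(t) = 3
Q(-126) - 1*(-110) = 3 - 1*(-110) = 3 + 110 = 113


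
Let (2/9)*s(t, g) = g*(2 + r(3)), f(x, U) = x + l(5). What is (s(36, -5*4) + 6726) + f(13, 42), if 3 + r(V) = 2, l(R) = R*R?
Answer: 6674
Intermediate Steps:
l(R) = R²
f(x, U) = 25 + x (f(x, U) = x + 5² = x + 25 = 25 + x)
r(V) = -1 (r(V) = -3 + 2 = -1)
s(t, g) = 9*g/2 (s(t, g) = 9*(g*(2 - 1))/2 = 9*(g*1)/2 = 9*g/2)
(s(36, -5*4) + 6726) + f(13, 42) = (9*(-5*4)/2 + 6726) + (25 + 13) = ((9/2)*(-20) + 6726) + 38 = (-90 + 6726) + 38 = 6636 + 38 = 6674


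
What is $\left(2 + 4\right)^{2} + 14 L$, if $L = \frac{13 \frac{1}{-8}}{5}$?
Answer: $\frac{629}{20} \approx 31.45$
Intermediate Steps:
$L = - \frac{13}{40}$ ($L = 13 \left(- \frac{1}{8}\right) \frac{1}{5} = \left(- \frac{13}{8}\right) \frac{1}{5} = - \frac{13}{40} \approx -0.325$)
$\left(2 + 4\right)^{2} + 14 L = \left(2 + 4\right)^{2} + 14 \left(- \frac{13}{40}\right) = 6^{2} - \frac{91}{20} = 36 - \frac{91}{20} = \frac{629}{20}$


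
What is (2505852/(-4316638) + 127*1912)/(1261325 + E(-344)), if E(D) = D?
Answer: 524090399930/2721599250939 ≈ 0.19257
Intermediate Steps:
(2505852/(-4316638) + 127*1912)/(1261325 + E(-344)) = (2505852/(-4316638) + 127*1912)/(1261325 - 344) = (2505852*(-1/4316638) + 242824)/1260981 = (-1252926/2158319 + 242824)*(1/1260981) = (524090399930/2158319)*(1/1260981) = 524090399930/2721599250939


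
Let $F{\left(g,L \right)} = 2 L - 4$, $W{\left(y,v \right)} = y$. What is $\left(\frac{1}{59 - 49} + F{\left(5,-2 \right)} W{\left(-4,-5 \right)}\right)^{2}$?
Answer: $\frac{103041}{100} \approx 1030.4$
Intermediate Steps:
$F{\left(g,L \right)} = -4 + 2 L$
$\left(\frac{1}{59 - 49} + F{\left(5,-2 \right)} W{\left(-4,-5 \right)}\right)^{2} = \left(\frac{1}{59 - 49} + \left(-4 + 2 \left(-2\right)\right) \left(-4\right)\right)^{2} = \left(\frac{1}{10} + \left(-4 - 4\right) \left(-4\right)\right)^{2} = \left(\frac{1}{10} - -32\right)^{2} = \left(\frac{1}{10} + 32\right)^{2} = \left(\frac{321}{10}\right)^{2} = \frac{103041}{100}$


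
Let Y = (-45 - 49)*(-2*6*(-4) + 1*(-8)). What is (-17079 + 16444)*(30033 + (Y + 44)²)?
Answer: -8787567515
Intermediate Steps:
Y = -3760 (Y = -94*(-12*(-4) - 8) = -94*(48 - 8) = -94*40 = -3760)
(-17079 + 16444)*(30033 + (Y + 44)²) = (-17079 + 16444)*(30033 + (-3760 + 44)²) = -635*(30033 + (-3716)²) = -635*(30033 + 13808656) = -635*13838689 = -8787567515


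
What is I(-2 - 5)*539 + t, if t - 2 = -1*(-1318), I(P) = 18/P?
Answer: -66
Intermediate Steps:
t = 1320 (t = 2 - 1*(-1318) = 2 + 1318 = 1320)
I(-2 - 5)*539 + t = (18/(-2 - 5))*539 + 1320 = (18/(-7))*539 + 1320 = (18*(-1/7))*539 + 1320 = -18/7*539 + 1320 = -1386 + 1320 = -66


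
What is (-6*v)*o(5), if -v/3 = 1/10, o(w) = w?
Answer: 9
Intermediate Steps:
v = -3/10 ≈ -0.30000
(-6*v)*o(5) = -6*(-3/10)*5 = (9/5)*5 = 9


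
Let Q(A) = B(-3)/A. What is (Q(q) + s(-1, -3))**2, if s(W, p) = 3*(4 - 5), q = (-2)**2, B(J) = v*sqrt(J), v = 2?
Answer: (6 - I*sqrt(3))**2/4 ≈ 8.25 - 5.1962*I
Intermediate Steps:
B(J) = 2*sqrt(J)
q = 4
s(W, p) = -3 (s(W, p) = 3*(-1) = -3)
Q(A) = 2*I*sqrt(3)/A (Q(A) = (2*sqrt(-3))/A = (2*(I*sqrt(3)))/A = (2*I*sqrt(3))/A = 2*I*sqrt(3)/A)
(Q(q) + s(-1, -3))**2 = (2*I*sqrt(3)/4 - 3)**2 = (2*I*sqrt(3)*(1/4) - 3)**2 = (I*sqrt(3)/2 - 3)**2 = (-3 + I*sqrt(3)/2)**2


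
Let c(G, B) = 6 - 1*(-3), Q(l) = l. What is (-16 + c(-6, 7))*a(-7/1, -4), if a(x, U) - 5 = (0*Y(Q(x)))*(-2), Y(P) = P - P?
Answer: -35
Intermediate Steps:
c(G, B) = 9 (c(G, B) = 6 + 3 = 9)
Y(P) = 0
a(x, U) = 5 (a(x, U) = 5 + (0*0)*(-2) = 5 + 0*(-2) = 5 + 0 = 5)
(-16 + c(-6, 7))*a(-7/1, -4) = (-16 + 9)*5 = -7*5 = -35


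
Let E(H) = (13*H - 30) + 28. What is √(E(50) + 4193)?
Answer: √4841 ≈ 69.577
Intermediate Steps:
E(H) = -2 + 13*H (E(H) = (-30 + 13*H) + 28 = -2 + 13*H)
√(E(50) + 4193) = √((-2 + 13*50) + 4193) = √((-2 + 650) + 4193) = √(648 + 4193) = √4841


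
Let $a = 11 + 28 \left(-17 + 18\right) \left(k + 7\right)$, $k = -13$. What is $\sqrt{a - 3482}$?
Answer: $i \sqrt{3639} \approx 60.324 i$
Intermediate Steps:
$a = -157$ ($a = 11 + 28 \left(-17 + 18\right) \left(-13 + 7\right) = 11 + 28 \cdot 1 \left(-6\right) = 11 + 28 \left(-6\right) = 11 - 168 = -157$)
$\sqrt{a - 3482} = \sqrt{-157 - 3482} = \sqrt{-3639} = i \sqrt{3639}$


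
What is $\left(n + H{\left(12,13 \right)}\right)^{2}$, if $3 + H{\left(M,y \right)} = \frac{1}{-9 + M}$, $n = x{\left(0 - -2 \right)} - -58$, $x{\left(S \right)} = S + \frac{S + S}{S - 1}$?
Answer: $\frac{33856}{9} \approx 3761.8$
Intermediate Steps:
$x{\left(S \right)} = S + \frac{2 S}{-1 + S}$
$n = 64$ ($n = \frac{\left(0 - -2\right) \left(1 + \left(0 - -2\right)\right)}{-1 + \left(0 - -2\right)} - -58 = \frac{\left(0 + 2\right) \left(1 + \left(0 + 2\right)\right)}{-1 + \left(0 + 2\right)} + 58 = \frac{2 \left(1 + 2\right)}{-1 + 2} + 58 = 2 \cdot 1^{-1} \cdot 3 + 58 = 2 \cdot 1 \cdot 3 + 58 = 6 + 58 = 64$)
$H{\left(M,y \right)} = -3 + \frac{1}{-9 + M}$
$\left(n + H{\left(12,13 \right)}\right)^{2} = \left(64 + \frac{28 - 36}{-9 + 12}\right)^{2} = \left(64 + \frac{28 - 36}{3}\right)^{2} = \left(64 + \frac{1}{3} \left(-8\right)\right)^{2} = \left(64 - \frac{8}{3}\right)^{2} = \left(\frac{184}{3}\right)^{2} = \frac{33856}{9}$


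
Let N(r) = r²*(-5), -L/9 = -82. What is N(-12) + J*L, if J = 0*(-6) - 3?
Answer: -2934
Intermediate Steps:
J = -3 (J = 0 - 3 = -3)
L = 738 (L = -9*(-82) = 738)
N(r) = -5*r²
N(-12) + J*L = -5*(-12)² - 3*738 = -5*144 - 2214 = -720 - 2214 = -2934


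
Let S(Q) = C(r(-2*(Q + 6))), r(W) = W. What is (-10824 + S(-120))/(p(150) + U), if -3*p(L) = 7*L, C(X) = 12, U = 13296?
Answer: -5406/6473 ≈ -0.83516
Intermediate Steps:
p(L) = -7*L/3
S(Q) = 12
(-10824 + S(-120))/(p(150) + U) = (-10824 + 12)/(-7/3*150 + 13296) = -10812/(-350 + 13296) = -10812/12946 = -10812*1/12946 = -5406/6473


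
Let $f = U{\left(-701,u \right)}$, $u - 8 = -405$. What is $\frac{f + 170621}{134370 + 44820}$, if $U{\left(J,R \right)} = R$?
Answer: $\frac{85112}{89595} \approx 0.94996$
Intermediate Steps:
$u = -397$ ($u = 8 - 405 = -397$)
$f = -397$
$\frac{f + 170621}{134370 + 44820} = \frac{-397 + 170621}{134370 + 44820} = \frac{170224}{179190} = 170224 \cdot \frac{1}{179190} = \frac{85112}{89595}$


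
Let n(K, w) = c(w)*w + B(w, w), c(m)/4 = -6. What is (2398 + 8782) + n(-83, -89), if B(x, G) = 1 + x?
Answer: 13228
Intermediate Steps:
c(m) = -24 (c(m) = 4*(-6) = -24)
n(K, w) = 1 - 23*w (n(K, w) = -24*w + (1 + w) = 1 - 23*w)
(2398 + 8782) + n(-83, -89) = (2398 + 8782) + (1 - 23*(-89)) = 11180 + (1 + 2047) = 11180 + 2048 = 13228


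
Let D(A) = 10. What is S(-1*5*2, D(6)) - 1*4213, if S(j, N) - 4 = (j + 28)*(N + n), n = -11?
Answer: -4227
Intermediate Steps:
S(j, N) = 4 + (-11 + N)*(28 + j) (S(j, N) = 4 + (j + 28)*(N - 11) = 4 + (28 + j)*(-11 + N) = 4 + (-11 + N)*(28 + j))
S(-1*5*2, D(6)) - 1*4213 = (-304 - 11*(-1*5)*2 + 28*10 + 10*(-1*5*2)) - 1*4213 = (-304 - (-55)*2 + 280 + 10*(-5*2)) - 4213 = (-304 - 11*(-10) + 280 + 10*(-10)) - 4213 = (-304 + 110 + 280 - 100) - 4213 = -14 - 4213 = -4227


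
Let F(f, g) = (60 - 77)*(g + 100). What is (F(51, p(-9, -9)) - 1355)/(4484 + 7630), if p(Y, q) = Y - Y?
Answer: -3055/12114 ≈ -0.25219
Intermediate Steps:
p(Y, q) = 0
F(f, g) = -1700 - 17*g (F(f, g) = -17*(100 + g) = -1700 - 17*g)
(F(51, p(-9, -9)) - 1355)/(4484 + 7630) = ((-1700 - 17*0) - 1355)/(4484 + 7630) = ((-1700 + 0) - 1355)/12114 = (-1700 - 1355)*(1/12114) = -3055*1/12114 = -3055/12114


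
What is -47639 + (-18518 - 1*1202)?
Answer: -67359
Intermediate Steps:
-47639 + (-18518 - 1*1202) = -47639 + (-18518 - 1202) = -47639 - 19720 = -67359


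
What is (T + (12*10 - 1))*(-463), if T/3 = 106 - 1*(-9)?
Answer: -214832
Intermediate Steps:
T = 345 (T = 3*(106 - 1*(-9)) = 3*(106 + 9) = 3*115 = 345)
(T + (12*10 - 1))*(-463) = (345 + (12*10 - 1))*(-463) = (345 + (120 - 1))*(-463) = (345 + 119)*(-463) = 464*(-463) = -214832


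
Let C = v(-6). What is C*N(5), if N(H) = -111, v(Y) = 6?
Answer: -666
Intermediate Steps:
C = 6
C*N(5) = 6*(-111) = -666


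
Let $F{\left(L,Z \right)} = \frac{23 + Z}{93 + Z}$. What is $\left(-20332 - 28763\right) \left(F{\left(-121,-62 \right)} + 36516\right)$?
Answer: $- \frac{55573428915}{31} \approx -1.7927 \cdot 10^{9}$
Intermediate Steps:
$F{\left(L,Z \right)} = \frac{23 + Z}{93 + Z}$
$\left(-20332 - 28763\right) \left(F{\left(-121,-62 \right)} + 36516\right) = \left(-20332 - 28763\right) \left(\frac{23 - 62}{93 - 62} + 36516\right) = - 49095 \left(\frac{1}{31} \left(-39\right) + 36516\right) = - 49095 \left(- \frac{39}{31} + 36516\right) = \left(-49095\right) \frac{1131957}{31} = - \frac{55573428915}{31}$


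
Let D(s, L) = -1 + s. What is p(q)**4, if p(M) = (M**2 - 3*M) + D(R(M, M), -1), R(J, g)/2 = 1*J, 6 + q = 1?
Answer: 707281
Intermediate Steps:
q = -5 (q = -6 + 1 = -5)
R(J, g) = 2*J (R(J, g) = 2*(1*J) = 2*J)
p(M) = -1 + M**2 - M (p(M) = (M**2 - 3*M) + (-1 + 2*M) = -1 + M**2 - M)
p(q)**4 = (-1 + (-5)**2 - 1*(-5))**4 = (-1 + 25 + 5)**4 = 29**4 = 707281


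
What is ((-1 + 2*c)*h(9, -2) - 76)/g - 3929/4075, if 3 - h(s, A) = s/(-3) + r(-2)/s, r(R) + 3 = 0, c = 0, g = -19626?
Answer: -230325137/239927850 ≈ -0.95998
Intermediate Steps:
r(R) = -3 (r(R) = -3 + 0 = -3)
h(s, A) = 3 + 3/s + s/3 (h(s, A) = 3 - (s/(-3) - 3/s) = 3 - (s*(-1/3) - 3/s) = 3 - (-s/3 - 3/s) = 3 - (-3/s - s/3) = 3 + (3/s + s/3) = 3 + 3/s + s/3)
((-1 + 2*c)*h(9, -2) - 76)/g - 3929/4075 = ((-1 + 2*0)*(3 + 3/9 + (1/3)*9) - 76)/(-19626) - 3929/4075 = ((-1 + 0)*(3 + 3*(1/9) + 3) - 76)*(-1/19626) - 3929*1/4075 = (-(3 + 1/3 + 3) - 76)*(-1/19626) - 3929/4075 = (-1*19/3 - 76)*(-1/19626) - 3929/4075 = (-19/3 - 76)*(-1/19626) - 3929/4075 = -247/3*(-1/19626) - 3929/4075 = 247/58878 - 3929/4075 = -230325137/239927850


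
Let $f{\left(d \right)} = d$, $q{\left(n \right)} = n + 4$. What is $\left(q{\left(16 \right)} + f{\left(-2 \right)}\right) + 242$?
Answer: $260$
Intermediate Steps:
$q{\left(n \right)} = 4 + n$
$\left(q{\left(16 \right)} + f{\left(-2 \right)}\right) + 242 = \left(\left(4 + 16\right) - 2\right) + 242 = \left(20 - 2\right) + 242 = 18 + 242 = 260$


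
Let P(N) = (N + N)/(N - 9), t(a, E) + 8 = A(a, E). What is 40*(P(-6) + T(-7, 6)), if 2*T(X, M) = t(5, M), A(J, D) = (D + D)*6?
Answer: 1312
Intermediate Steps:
A(J, D) = 12*D (A(J, D) = (2*D)*6 = 12*D)
t(a, E) = -8 + 12*E
T(X, M) = -4 + 6*M (T(X, M) = (-8 + 12*M)/2 = -4 + 6*M)
P(N) = 2*N/(-9 + N) (P(N) = (2*N)/(-9 + N) = 2*N/(-9 + N))
40*(P(-6) + T(-7, 6)) = 40*(2*(-6)/(-9 - 6) + (-4 + 6*6)) = 40*(2*(-6)/(-15) + (-4 + 36)) = 40*(2*(-6)*(-1/15) + 32) = 40*(4/5 + 32) = 40*(164/5) = 1312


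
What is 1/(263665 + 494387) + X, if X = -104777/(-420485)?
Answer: 79426834889/318749495220 ≈ 0.24918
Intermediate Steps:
X = 104777/420485 (X = -104777*(-1/420485) = 104777/420485 ≈ 0.24918)
1/(263665 + 494387) + X = 1/(263665 + 494387) + 104777/420485 = 1/758052 + 104777/420485 = 79426834889/318749495220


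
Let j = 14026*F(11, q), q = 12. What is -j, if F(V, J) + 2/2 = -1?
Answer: 28052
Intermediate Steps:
F(V, J) = -2 (F(V, J) = -1 - 1 = -2)
j = -28052 (j = 14026*(-2) = -28052)
-j = -1*(-28052) = 28052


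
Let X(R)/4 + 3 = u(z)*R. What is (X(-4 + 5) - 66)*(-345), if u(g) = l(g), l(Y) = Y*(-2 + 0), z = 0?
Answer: 26910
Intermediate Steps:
l(Y) = -2*Y (l(Y) = Y*(-2) = -2*Y)
u(g) = -2*g
X(R) = -12 (X(R) = -12 + 4*((-2*0)*R) = -12 + 4*(0*R) = -12 + 4*0 = -12 + 0 = -12)
(X(-4 + 5) - 66)*(-345) = (-12 - 66)*(-345) = -78*(-345) = 26910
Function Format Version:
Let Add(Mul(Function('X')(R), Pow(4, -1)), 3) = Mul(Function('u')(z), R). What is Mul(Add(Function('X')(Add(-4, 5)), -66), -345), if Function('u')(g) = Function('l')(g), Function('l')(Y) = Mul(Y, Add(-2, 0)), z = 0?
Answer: 26910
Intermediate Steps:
Function('l')(Y) = Mul(-2, Y) (Function('l')(Y) = Mul(Y, -2) = Mul(-2, Y))
Function('u')(g) = Mul(-2, g)
Function('X')(R) = -12 (Function('X')(R) = Add(-12, Mul(4, Mul(Mul(-2, 0), R))) = Add(-12, Mul(4, Mul(0, R))) = Add(-12, Mul(4, 0)) = Add(-12, 0) = -12)
Mul(Add(Function('X')(Add(-4, 5)), -66), -345) = Mul(Add(-12, -66), -345) = Mul(-78, -345) = 26910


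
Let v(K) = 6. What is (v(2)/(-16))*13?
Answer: -39/8 ≈ -4.8750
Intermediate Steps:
(v(2)/(-16))*13 = (6/(-16))*13 = (6*(-1/16))*13 = -3/8*13 = -39/8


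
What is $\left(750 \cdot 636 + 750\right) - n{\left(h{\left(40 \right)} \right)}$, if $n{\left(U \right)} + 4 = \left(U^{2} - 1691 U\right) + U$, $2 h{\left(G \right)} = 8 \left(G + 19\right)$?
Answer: $820898$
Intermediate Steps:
$h{\left(G \right)} = 76 + 4 G$ ($h{\left(G \right)} = \frac{8 \left(G + 19\right)}{2} = \frac{8 \left(19 + G\right)}{2} = \frac{152 + 8 G}{2} = 76 + 4 G$)
$n{\left(U \right)} = -4 + U^{2} - 1690 U$ ($n{\left(U \right)} = -4 + \left(\left(U^{2} - 1691 U\right) + U\right) = -4 + \left(U^{2} - 1690 U\right) = -4 + U^{2} - 1690 U$)
$\left(750 \cdot 636 + 750\right) - n{\left(h{\left(40 \right)} \right)} = \left(750 \cdot 636 + 750\right) - \left(-4 + \left(76 + 4 \cdot 40\right)^{2} - 1690 \left(76 + 4 \cdot 40\right)\right) = \left(477000 + 750\right) - \left(-4 + \left(76 + 160\right)^{2} - 1690 \left(76 + 160\right)\right) = 477750 - \left(-4 + 236^{2} - 398840\right) = 477750 - \left(-4 + 55696 - 398840\right) = 477750 - -343148 = 477750 + 343148 = 820898$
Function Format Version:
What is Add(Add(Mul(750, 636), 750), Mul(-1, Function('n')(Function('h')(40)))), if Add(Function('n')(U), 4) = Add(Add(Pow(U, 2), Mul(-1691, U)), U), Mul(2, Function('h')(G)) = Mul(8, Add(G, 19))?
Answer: 820898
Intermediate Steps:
Function('h')(G) = Add(76, Mul(4, G)) (Function('h')(G) = Mul(Rational(1, 2), Mul(8, Add(G, 19))) = Mul(Rational(1, 2), Mul(8, Add(19, G))) = Mul(Rational(1, 2), Add(152, Mul(8, G))) = Add(76, Mul(4, G)))
Function('n')(U) = Add(-4, Pow(U, 2), Mul(-1690, U)) (Function('n')(U) = Add(-4, Add(Add(Pow(U, 2), Mul(-1691, U)), U)) = Add(-4, Add(Pow(U, 2), Mul(-1690, U))) = Add(-4, Pow(U, 2), Mul(-1690, U)))
Add(Add(Mul(750, 636), 750), Mul(-1, Function('n')(Function('h')(40)))) = Add(Add(Mul(750, 636), 750), Mul(-1, Add(-4, Pow(Add(76, Mul(4, 40)), 2), Mul(-1690, Add(76, Mul(4, 40)))))) = Add(Add(477000, 750), Mul(-1, Add(-4, Pow(Add(76, 160), 2), Mul(-1690, Add(76, 160))))) = Add(477750, Mul(-1, Add(-4, Pow(236, 2), Mul(-1690, 236)))) = Add(477750, Mul(-1, Add(-4, 55696, -398840))) = Add(477750, Mul(-1, -343148)) = Add(477750, 343148) = 820898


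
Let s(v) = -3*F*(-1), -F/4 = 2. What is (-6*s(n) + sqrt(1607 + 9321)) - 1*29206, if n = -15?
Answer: -29062 + 4*sqrt(683) ≈ -28957.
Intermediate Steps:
F = -8 (F = -4*2 = -8)
s(v) = -24 (s(v) = -3*(-8)*(-1) = 24*(-1) = -24)
(-6*s(n) + sqrt(1607 + 9321)) - 1*29206 = (-6*(-24) + sqrt(1607 + 9321)) - 1*29206 = (144 + sqrt(10928)) - 29206 = (144 + 4*sqrt(683)) - 29206 = -29062 + 4*sqrt(683)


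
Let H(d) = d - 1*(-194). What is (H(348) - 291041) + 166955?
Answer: -123544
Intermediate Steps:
H(d) = 194 + d (H(d) = d + 194 = 194 + d)
(H(348) - 291041) + 166955 = ((194 + 348) - 291041) + 166955 = (542 - 291041) + 166955 = -290499 + 166955 = -123544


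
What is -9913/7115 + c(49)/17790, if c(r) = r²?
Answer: -31853831/25315170 ≈ -1.2583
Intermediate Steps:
-9913/7115 + c(49)/17790 = -9913/7115 + 49²/17790 = -9913*1/7115 + 2401*(1/17790) = -9913/7115 + 2401/17790 = -31853831/25315170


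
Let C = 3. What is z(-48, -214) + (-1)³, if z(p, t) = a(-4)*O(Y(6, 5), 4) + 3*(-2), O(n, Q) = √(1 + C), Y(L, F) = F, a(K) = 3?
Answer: -1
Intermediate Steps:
O(n, Q) = 2 (O(n, Q) = √(1 + 3) = √4 = 2)
z(p, t) = 0 (z(p, t) = 3*2 + 3*(-2) = 6 - 6 = 0)
z(-48, -214) + (-1)³ = 0 + (-1)³ = 0 - 1 = -1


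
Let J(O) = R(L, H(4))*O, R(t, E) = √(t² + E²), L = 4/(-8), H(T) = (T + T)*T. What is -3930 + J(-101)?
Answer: -3930 - 101*√4097/2 ≈ -7162.4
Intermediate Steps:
H(T) = 2*T² (H(T) = (2*T)*T = 2*T²)
L = -½ (L = 4*(-⅛) = -½ ≈ -0.50000)
R(t, E) = √(E² + t²)
J(O) = O*√4097/2 (J(O) = √((2*4²)² + (-½)²)*O = √((2*16)² + ¼)*O = √(32² + ¼)*O = √(1024 + ¼)*O = √(4097/4)*O = (√4097/2)*O = O*√4097/2)
-3930 + J(-101) = -3930 + (½)*(-101)*√4097 = -3930 - 101*√4097/2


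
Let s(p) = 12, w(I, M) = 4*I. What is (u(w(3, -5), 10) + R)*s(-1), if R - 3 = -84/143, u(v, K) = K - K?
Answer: 4140/143 ≈ 28.951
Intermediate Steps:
u(v, K) = 0
R = 345/143 (R = 3 - 84/143 = 345/143 ≈ 2.4126)
(u(w(3, -5), 10) + R)*s(-1) = (0 + 345/143)*12 = (345/143)*12 = 4140/143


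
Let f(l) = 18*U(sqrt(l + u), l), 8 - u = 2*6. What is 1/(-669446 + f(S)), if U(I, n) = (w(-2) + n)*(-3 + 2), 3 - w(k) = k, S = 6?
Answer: -1/669644 ≈ -1.4933e-6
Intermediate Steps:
w(k) = 3 - k
u = -4 (u = 8 - 2*6 = 8 - 1*12 = 8 - 12 = -4)
U(I, n) = -5 - n (U(I, n) = ((3 - 1*(-2)) + n)*(-3 + 2) = ((3 + 2) + n)*(-1) = (5 + n)*(-1) = -5 - n)
f(l) = -90 - 18*l (f(l) = 18*(-5 - l) = -90 - 18*l)
1/(-669446 + f(S)) = 1/(-669446 + (-90 - 18*6)) = 1/(-669446 + (-90 - 108)) = 1/(-669446 - 198) = 1/(-669644) = -1/669644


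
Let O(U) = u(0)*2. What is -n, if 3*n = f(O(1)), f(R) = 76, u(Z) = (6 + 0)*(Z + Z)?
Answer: -76/3 ≈ -25.333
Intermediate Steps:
u(Z) = 12*Z (u(Z) = 6*(2*Z) = 12*Z)
O(U) = 0 (O(U) = (12*0)*2 = 0*2 = 0)
n = 76/3 (n = (⅓)*76 = 76/3 ≈ 25.333)
-n = -1*76/3 = -76/3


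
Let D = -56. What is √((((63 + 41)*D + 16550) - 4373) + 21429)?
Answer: √27782 ≈ 166.68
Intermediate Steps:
√((((63 + 41)*D + 16550) - 4373) + 21429) = √((((63 + 41)*(-56) + 16550) - 4373) + 21429) = √(((104*(-56) + 16550) - 4373) + 21429) = √(((-5824 + 16550) - 4373) + 21429) = √((10726 - 4373) + 21429) = √(6353 + 21429) = √27782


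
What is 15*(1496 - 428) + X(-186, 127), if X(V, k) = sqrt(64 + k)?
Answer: 16020 + sqrt(191) ≈ 16034.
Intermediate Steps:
15*(1496 - 428) + X(-186, 127) = 15*(1496 - 428) + sqrt(64 + 127) = 15*1068 + sqrt(191) = 16020 + sqrt(191)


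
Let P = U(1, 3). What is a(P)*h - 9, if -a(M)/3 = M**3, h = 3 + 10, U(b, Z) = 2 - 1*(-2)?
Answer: -2505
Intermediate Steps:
U(b, Z) = 4 (U(b, Z) = 2 + 2 = 4)
P = 4
h = 13
a(M) = -3*M**3
a(P)*h - 9 = -3*4**3*13 - 9 = -3*64*13 - 9 = -192*13 - 9 = -2496 - 9 = -2505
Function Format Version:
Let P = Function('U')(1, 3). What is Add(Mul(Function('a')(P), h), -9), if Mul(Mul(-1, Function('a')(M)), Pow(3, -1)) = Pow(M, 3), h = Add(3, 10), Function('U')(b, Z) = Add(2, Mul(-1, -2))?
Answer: -2505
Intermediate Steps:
Function('U')(b, Z) = 4 (Function('U')(b, Z) = Add(2, 2) = 4)
P = 4
h = 13
Function('a')(M) = Mul(-3, Pow(M, 3))
Add(Mul(Function('a')(P), h), -9) = Add(Mul(Mul(-3, Pow(4, 3)), 13), -9) = Add(Mul(Mul(-3, 64), 13), -9) = Add(Mul(-192, 13), -9) = Add(-2496, -9) = -2505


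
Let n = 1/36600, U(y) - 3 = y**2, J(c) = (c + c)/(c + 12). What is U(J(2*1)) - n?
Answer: 5526551/1793400 ≈ 3.0816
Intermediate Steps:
J(c) = 2*c/(12 + c) (J(c) = (2*c)/(12 + c) = 2*c/(12 + c))
U(y) = 3 + y**2
n = 1/36600 ≈ 2.7322e-5
U(J(2*1)) - n = (3 + (2*(2*1)/(12 + 2*1))**2) - 1*1/36600 = (3 + (2*2/(12 + 2))**2) - 1/36600 = (3 + (2*2/14)**2) - 1/36600 = (3 + (2*2*(1/14))**2) - 1/36600 = (3 + (2/7)**2) - 1/36600 = (3 + 4/49) - 1/36600 = 151/49 - 1/36600 = 5526551/1793400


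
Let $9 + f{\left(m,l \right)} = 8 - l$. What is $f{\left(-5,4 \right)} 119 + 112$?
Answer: $-483$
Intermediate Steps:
$f{\left(m,l \right)} = -1 - l$ ($f{\left(m,l \right)} = -9 - \left(-8 + l\right) = -1 - l$)
$f{\left(-5,4 \right)} 119 + 112 = \left(-1 - 4\right) 119 + 112 = \left(-5\right) 119 + 112 = -595 + 112 = -483$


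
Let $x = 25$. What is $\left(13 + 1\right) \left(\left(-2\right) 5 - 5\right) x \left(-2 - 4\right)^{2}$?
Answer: $-189000$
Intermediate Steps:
$\left(13 + 1\right) \left(\left(-2\right) 5 - 5\right) x \left(-2 - 4\right)^{2} = \left(13 + 1\right) \left(\left(-2\right) 5 - 5\right) 25 \left(-2 - 4\right)^{2} = 14 \left(-10 - 5\right) 25 \left(-6\right)^{2} = 14 \left(-15\right) 25 \cdot 36 = \left(-210\right) 25 \cdot 36 = \left(-5250\right) 36 = -189000$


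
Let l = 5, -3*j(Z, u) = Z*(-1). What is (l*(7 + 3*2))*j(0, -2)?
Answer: 0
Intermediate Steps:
j(Z, u) = Z/3 (j(Z, u) = -Z*(-1)/3 = -(-1)*Z/3 = Z/3)
(l*(7 + 3*2))*j(0, -2) = (5*(7 + 3*2))*((1/3)*0) = (5*(7 + 6))*0 = (5*13)*0 = 65*0 = 0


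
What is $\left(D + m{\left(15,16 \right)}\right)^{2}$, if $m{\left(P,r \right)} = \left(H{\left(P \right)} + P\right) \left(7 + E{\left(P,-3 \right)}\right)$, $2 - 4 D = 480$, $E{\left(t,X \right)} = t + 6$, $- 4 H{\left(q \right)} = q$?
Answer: $\frac{152881}{4} \approx 38220.0$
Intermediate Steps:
$H{\left(q \right)} = - \frac{q}{4}$
$E{\left(t,X \right)} = 6 + t$
$D = - \frac{239}{2}$ ($D = \frac{1}{2} - 120 = - \frac{239}{2} \approx -119.5$)
$m{\left(P,r \right)} = \frac{3 P \left(13 + P\right)}{4}$ ($m{\left(P,r \right)} = \left(- \frac{P}{4} + P\right) \left(7 + \left(6 + P\right)\right) = \frac{3 P}{4} \left(13 + P\right) = \frac{3 P \left(13 + P\right)}{4}$)
$\left(D + m{\left(15,16 \right)}\right)^{2} = \left(- \frac{239}{2} + \frac{3}{4} \cdot 15 \left(13 + 15\right)\right)^{2} = \left(- \frac{239}{2} + \frac{3}{4} \cdot 15 \cdot 28\right)^{2} = \left(- \frac{239}{2} + 315\right)^{2} = \left(\frac{391}{2}\right)^{2} = \frac{152881}{4}$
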